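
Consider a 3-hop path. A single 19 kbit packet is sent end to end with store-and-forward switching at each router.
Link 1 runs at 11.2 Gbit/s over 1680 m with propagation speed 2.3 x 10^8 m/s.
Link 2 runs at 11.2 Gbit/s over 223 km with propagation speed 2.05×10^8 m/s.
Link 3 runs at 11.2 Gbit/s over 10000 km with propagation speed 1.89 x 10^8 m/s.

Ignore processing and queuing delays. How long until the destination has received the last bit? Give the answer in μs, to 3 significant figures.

L = 19000 bits.
Transmission delay per hop = L/R = 19000/11200000000 = 1.69643 μs; 3 hops → 5.08929 μs.
Propagation delays (d/s per hop): 7.30435, 1087.8, 52910.1 μs; sum = 54005.2 μs.
End-to-end = 54000 μs.

54000 μs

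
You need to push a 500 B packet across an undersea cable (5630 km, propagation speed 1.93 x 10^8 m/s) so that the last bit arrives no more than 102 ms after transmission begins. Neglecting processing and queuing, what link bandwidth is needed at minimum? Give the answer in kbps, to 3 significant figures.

54.9 kbps

L = 4000 bits.
Propagation delay = 5630000 / 193000000 = 29.171 ms.
Transmission budget = 102 − 29.171 = 72.829 ms.
R ≥ L / t_tx = 4000 bits / 0.072829 s = 54.9 kbps.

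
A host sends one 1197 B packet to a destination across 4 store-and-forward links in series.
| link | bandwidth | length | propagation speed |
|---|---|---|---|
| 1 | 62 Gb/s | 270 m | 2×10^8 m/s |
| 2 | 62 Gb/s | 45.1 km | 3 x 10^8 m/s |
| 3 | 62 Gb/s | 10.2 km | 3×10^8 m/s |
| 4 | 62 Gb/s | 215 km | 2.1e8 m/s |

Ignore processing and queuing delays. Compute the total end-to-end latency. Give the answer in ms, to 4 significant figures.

L = 1197 × 8 = 9576 bits.
Transmission delay per hop = L/R = 9576/62000000000 = 0.000154452 ms; 4 hops → 0.000617806 ms.
Propagation delays (d/s per hop): 0.00135, 0.150333, 0.034, 1.02381 ms; sum = 1.20949 ms.
End-to-end = 1.210 ms.

1.210 ms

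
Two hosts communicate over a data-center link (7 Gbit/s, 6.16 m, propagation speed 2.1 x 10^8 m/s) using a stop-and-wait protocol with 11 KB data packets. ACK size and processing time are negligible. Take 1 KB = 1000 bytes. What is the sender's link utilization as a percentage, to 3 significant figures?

99.5 %

t_tx = L/R = 88000/7000000000 = 1.25714e-05 s.
t_prop = 6.16/210000000 = 2.93333e-08 s; RTT = 5.86667e-08 s.
Cycle = t_tx + RTT = 1.26301e-05 s.
Utilization = t_tx / cycle = 1.25714e-05/1.26301e-05 = 99.5 %.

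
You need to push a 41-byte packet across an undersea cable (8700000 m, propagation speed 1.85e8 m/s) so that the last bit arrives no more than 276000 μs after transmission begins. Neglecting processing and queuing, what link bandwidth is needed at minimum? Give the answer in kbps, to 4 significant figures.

1.432 kbps

L = 328 bits.
Propagation delay = 8700000 / 185000000 = 47027 μs.
Transmission budget = 276000 − 47027 = 228973 μs.
R ≥ L / t_tx = 328 bits / 0.228973 s = 1.432 kbps.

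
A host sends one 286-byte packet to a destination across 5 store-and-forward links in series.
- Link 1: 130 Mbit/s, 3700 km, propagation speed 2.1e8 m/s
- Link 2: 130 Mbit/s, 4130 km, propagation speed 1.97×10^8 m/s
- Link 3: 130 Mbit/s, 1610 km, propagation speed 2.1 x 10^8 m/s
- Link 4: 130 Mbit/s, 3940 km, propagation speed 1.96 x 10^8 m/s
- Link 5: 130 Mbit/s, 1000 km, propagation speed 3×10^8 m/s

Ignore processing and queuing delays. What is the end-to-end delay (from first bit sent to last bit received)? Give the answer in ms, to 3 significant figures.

L = 286 × 8 = 2288 bits.
Transmission delay per hop = L/R = 2288/130000000 = 0.0176 ms; 5 hops → 0.088 ms.
Propagation delays (d/s per hop): 17.619, 20.9645, 7.66667, 20.102, 3.33333 ms; sum = 69.6856 ms.
End-to-end = 69.8 ms.

69.8 ms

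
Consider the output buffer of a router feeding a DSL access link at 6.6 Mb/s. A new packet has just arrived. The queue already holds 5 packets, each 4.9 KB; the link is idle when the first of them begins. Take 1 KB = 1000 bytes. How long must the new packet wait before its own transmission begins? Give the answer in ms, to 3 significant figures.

Each queued packet: L/R = 39200/6600000 = 5.93939 ms.
5 queued → 29.697 ms.
Queuing delay = 29.7 ms.

29.7 ms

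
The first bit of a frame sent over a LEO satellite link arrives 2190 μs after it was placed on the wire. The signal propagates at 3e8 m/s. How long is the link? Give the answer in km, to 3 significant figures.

657 km

d = s × t_prop = 300000000 × 0.00219 = 657 km.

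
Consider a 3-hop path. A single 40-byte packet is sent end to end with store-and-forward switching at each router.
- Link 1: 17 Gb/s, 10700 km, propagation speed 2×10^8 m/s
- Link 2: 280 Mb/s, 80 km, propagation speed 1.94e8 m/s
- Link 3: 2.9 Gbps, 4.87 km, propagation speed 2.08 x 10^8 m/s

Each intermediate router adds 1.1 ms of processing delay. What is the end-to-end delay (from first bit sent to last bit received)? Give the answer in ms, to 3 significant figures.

L = 40 × 8 = 320 bits.
Transmission delays (L/R per hop): 1.88235e-05, 0.00114286, 0.000110345 ms; sum = 0.00127203 ms.
Propagation delays (d/s per hop): 53.5, 0.412371, 0.0234135 ms; sum = 53.9358 ms.
Processing at 2 router(s): 2 × 1.1 ms = 2.2 ms.
End-to-end = 56.1 ms.

56.1 ms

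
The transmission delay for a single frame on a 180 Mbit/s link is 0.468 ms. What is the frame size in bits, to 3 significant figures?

L = R × t_tx = 180000000 b/s × 0.000468 s = 84240 bits.

84200 bits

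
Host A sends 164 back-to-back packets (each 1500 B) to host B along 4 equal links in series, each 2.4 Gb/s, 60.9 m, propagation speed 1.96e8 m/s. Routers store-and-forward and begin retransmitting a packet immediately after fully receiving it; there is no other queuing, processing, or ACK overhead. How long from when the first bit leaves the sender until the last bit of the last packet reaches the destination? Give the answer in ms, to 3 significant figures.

Per-hop transmission t_tx = L/R = 12000/2400000000 = 0.005 ms.
Per-hop propagation t_prop = 60.9/196000000 = 0.000310714 ms.
Pipeline fill: first packet needs 4·t_tx to clear all hops; remaining 163 packets each add one t_tx.
Total = (4+164-1)·t_tx + 4·t_prop = 167·0.005 + 4·0.000310714 = 0.836 ms.

0.836 ms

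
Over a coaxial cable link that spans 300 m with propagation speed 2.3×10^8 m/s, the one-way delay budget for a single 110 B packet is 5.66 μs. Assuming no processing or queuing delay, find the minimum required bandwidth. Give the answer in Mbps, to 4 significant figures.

L = 880 bits.
Propagation delay = 300 / 2.3e+08 = 1.30435 μs.
Transmission budget = 5.66 − 1.30435 = 4.35565 μs.
R ≥ L / t_tx = 880 bits / 4.35565e-06 s = 202.0 Mbps.

202.0 Mbps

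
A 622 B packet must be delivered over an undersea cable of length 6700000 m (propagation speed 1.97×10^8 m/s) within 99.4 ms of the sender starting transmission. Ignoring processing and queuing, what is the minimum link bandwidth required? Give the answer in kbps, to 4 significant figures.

76.10 kbps

L = 4976 bits.
Propagation delay = 6700000 / 197000000 = 34.0102 ms.
Transmission budget = 99.4 − 34.0102 = 65.3898 ms.
R ≥ L / t_tx = 4976 bits / 0.0653898 s = 76.10 kbps.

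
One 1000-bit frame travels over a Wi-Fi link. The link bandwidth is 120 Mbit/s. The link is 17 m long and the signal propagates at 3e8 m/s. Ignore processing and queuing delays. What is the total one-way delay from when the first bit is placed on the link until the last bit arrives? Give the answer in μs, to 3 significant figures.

Transmission delay = L/R = 1000 / 120000000 = 8.33333 μs.
Propagation delay = d/s = 17 m / 300000000 m/s = 0.0566667 μs.
Total = 8.39 μs.

8.39 μs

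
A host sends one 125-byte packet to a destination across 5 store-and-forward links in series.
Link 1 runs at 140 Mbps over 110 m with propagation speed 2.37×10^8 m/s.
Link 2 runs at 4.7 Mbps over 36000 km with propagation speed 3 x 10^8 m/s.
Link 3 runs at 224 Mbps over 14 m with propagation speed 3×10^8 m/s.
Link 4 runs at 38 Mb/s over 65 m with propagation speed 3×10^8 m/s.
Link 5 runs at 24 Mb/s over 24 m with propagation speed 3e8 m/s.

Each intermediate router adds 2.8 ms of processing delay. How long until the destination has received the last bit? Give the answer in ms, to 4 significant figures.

131.5 ms

L = 125 × 8 = 1000 bits.
Transmission delays (L/R per hop): 0.00714286, 0.212766, 0.00446429, 0.0263158, 0.0416667 ms; sum = 0.292356 ms.
Propagation delays (d/s per hop): 0.000464135, 120, 4.66667e-05, 0.000216667, 8e-05 ms; sum = 120.001 ms.
Processing at 4 router(s): 4 × 2.8 ms = 11.2 ms.
End-to-end = 131.5 ms.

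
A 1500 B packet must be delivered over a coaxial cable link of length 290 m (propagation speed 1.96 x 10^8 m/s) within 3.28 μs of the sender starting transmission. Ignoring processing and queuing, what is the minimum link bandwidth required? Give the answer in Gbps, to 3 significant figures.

6.67 Gbps

L = 12000 bits.
Propagation delay = 290 / 196000000 = 1.47959 μs.
Transmission budget = 3.28 − 1.47959 = 1.80041 μs.
R ≥ L / t_tx = 12000 bits / 1.80041e-06 s = 6.67 Gbps.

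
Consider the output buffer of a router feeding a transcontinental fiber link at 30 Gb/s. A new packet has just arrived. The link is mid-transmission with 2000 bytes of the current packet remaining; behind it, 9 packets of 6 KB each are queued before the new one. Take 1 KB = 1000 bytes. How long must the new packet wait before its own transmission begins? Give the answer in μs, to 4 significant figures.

Each queued packet: L/R = 48000/30000000000 = 1.6 μs.
9 queued → 14.4 μs.
Plus remaining 16000 bits of current packet: 0.533333 μs.
Queuing delay = 14.93 μs.

14.93 μs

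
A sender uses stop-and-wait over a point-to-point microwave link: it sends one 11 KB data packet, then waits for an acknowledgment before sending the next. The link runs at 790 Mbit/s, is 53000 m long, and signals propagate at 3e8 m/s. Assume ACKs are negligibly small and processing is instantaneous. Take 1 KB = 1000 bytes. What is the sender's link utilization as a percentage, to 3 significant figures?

24.0 %

t_tx = L/R = 88000/790000000 = 0.000111392 s.
t_prop = 53000/300000000 = 0.000176667 s; RTT = 0.000353333 s.
Cycle = t_tx + RTT = 0.000464726 s.
Utilization = t_tx / cycle = 0.000111392/0.000464726 = 24.0 %.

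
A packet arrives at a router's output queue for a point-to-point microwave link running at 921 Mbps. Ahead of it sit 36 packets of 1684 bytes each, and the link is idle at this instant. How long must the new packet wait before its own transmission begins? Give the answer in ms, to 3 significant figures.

Each queued packet: L/R = 13472/921000000 = 0.0146276 ms.
36 queued → 0.526593 ms.
Queuing delay = 0.527 ms.

0.527 ms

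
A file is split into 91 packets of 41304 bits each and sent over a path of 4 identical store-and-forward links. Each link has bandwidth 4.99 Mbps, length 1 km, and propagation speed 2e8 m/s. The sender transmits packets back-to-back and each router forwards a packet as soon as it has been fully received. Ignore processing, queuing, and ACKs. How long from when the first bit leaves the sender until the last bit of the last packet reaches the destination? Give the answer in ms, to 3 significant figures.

Per-hop transmission t_tx = L/R = 41304/4990000 = 8.27735 ms.
Per-hop propagation t_prop = 1000/200000000 = 0.005 ms.
Pipeline fill: first packet needs 4·t_tx to clear all hops; remaining 90 packets each add one t_tx.
Total = (4+91-1)·t_tx + 4·t_prop = 94·8.27735 + 4·0.005 = 778 ms.

778 ms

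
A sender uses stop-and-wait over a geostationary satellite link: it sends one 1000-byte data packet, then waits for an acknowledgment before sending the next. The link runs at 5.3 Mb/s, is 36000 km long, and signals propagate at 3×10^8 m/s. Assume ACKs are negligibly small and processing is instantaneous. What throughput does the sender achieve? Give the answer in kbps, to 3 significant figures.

t_tx = L/R = 8000/5300000 = 0.00150943 s.
t_prop = 36000000/300000000 = 0.12 s; RTT = 0.24 s.
Cycle = t_tx + RTT = 0.241509 s.
Throughput = L / cycle = 8000 / 0.241509 = 33.1 kbps.

33.1 kbps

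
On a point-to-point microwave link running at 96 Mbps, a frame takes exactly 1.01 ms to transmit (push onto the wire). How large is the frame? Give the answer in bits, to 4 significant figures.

96960 bits

L = R × t_tx = 96000000 b/s × 0.00101 s = 96960 bits.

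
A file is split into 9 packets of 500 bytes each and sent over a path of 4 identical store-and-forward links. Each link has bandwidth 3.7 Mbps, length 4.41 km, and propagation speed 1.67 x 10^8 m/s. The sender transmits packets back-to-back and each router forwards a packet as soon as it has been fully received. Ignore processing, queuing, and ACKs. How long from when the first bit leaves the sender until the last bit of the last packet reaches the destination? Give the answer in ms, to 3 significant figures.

Per-hop transmission t_tx = L/R = 4000/3700000 = 1.08108 ms.
Per-hop propagation t_prop = 4410/167000000 = 0.0264072 ms.
Pipeline fill: first packet needs 4·t_tx to clear all hops; remaining 8 packets each add one t_tx.
Total = (4+9-1)·t_tx + 4·t_prop = 12·1.08108 + 4·0.0264072 = 13.1 ms.

13.1 ms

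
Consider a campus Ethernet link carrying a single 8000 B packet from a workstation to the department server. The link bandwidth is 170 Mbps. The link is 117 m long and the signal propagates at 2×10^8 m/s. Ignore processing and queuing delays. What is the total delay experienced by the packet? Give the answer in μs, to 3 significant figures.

L = 8000 × 8 = 64000 bits.
Transmission delay = L/R = 64000 / 170000000 = 376.471 μs.
Propagation delay = d/s = 117 m / 200000000 m/s = 0.585 μs.
Total = 377 μs.

377 μs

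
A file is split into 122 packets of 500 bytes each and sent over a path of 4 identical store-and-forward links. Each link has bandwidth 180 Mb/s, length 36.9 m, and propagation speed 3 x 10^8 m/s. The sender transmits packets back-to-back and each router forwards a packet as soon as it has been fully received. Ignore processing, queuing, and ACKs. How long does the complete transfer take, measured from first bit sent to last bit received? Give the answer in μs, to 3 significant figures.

Per-hop transmission t_tx = L/R = 4000/180000000 = 22.2222 μs.
Per-hop propagation t_prop = 36.9/300000000 = 0.123 μs.
Pipeline fill: first packet needs 4·t_tx to clear all hops; remaining 121 packets each add one t_tx.
Total = (4+122-1)·t_tx + 4·t_prop = 125·22.2222 + 4·0.123 = 2780 μs.

2780 μs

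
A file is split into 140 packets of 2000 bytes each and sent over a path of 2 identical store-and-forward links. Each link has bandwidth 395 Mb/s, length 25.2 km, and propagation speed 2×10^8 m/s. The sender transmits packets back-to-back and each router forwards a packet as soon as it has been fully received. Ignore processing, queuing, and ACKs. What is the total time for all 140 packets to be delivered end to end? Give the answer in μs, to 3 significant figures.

Per-hop transmission t_tx = L/R = 16000/395000000 = 40.5063 μs.
Per-hop propagation t_prop = 25200/200000000 = 126 μs.
Pipeline fill: first packet needs 2·t_tx to clear all hops; remaining 139 packets each add one t_tx.
Total = (2+140-1)·t_tx + 2·t_prop = 141·40.5063 + 2·126 = 5960 μs.

5960 μs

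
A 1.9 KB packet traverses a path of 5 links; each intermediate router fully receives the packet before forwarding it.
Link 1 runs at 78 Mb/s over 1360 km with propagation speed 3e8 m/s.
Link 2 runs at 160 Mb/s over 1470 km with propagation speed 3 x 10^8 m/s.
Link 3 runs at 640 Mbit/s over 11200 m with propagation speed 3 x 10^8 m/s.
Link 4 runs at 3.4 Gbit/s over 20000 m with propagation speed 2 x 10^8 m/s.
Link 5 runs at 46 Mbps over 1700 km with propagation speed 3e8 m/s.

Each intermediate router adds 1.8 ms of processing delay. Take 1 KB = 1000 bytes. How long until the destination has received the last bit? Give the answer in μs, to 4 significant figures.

L = 15200 bits.
Transmission delays (L/R per hop): 194.872, 95, 23.75, 4.47059, 330.435 μs; sum = 648.527 μs.
Propagation delays (d/s per hop): 4533.33, 4900, 37.3333, 100, 5666.67 μs; sum = 15237.3 μs.
Processing at 4 router(s): 4 × 1.8 ms = 7200 μs.
End-to-end = 23090 μs.

23090 μs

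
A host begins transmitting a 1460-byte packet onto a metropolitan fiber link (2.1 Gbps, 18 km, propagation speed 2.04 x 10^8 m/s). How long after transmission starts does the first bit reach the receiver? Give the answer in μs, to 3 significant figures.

First bit experiences only propagation delay: d/s = 18000/204000000 = 88.2 μs.

88.2 μs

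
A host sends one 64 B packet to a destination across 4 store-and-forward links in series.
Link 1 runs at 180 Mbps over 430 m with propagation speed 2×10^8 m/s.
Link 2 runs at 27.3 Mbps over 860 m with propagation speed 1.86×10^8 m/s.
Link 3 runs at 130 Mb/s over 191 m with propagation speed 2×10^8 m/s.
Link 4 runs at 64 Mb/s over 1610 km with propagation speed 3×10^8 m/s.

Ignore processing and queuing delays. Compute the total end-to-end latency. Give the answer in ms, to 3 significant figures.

5.41 ms

L = 64 × 8 = 512 bits.
Transmission delays (L/R per hop): 0.00284444, 0.0187546, 0.00393846, 0.008 ms; sum = 0.0335375 ms.
Propagation delays (d/s per hop): 0.00215, 0.00462366, 0.000955, 5.36667 ms; sum = 5.3744 ms.
End-to-end = 5.41 ms.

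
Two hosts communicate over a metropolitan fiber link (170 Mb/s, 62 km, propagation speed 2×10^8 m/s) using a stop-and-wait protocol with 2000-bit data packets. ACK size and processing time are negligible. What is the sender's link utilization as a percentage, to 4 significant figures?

t_tx = L/R = 2000/170000000 = 1.17647e-05 s.
t_prop = 62000/200000000 = 0.00031 s; RTT = 0.00062 s.
Cycle = t_tx + RTT = 0.000631765 s.
Utilization = t_tx / cycle = 1.17647e-05/0.000631765 = 1.862 %.

1.862 %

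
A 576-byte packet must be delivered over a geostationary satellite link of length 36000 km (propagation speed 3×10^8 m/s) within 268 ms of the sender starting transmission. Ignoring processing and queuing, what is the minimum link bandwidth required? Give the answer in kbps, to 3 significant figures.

31.1 kbps

L = 4608 bits.
Propagation delay = 36000000 / 300000000 = 120 ms.
Transmission budget = 268 − 120 = 148 ms.
R ≥ L / t_tx = 4608 bits / 0.148 s = 31.1 kbps.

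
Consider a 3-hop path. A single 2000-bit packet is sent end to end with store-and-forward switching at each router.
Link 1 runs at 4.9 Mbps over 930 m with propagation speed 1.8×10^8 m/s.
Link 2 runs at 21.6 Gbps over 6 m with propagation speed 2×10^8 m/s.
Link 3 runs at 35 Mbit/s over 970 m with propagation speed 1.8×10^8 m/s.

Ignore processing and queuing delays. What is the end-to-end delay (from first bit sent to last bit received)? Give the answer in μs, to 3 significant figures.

476 μs

Transmission delays (L/R per hop): 408.163, 0.0925926, 57.1429 μs; sum = 465.399 μs.
Propagation delays (d/s per hop): 5.16667, 0.03, 5.38889 μs; sum = 10.5856 μs.
End-to-end = 476 μs.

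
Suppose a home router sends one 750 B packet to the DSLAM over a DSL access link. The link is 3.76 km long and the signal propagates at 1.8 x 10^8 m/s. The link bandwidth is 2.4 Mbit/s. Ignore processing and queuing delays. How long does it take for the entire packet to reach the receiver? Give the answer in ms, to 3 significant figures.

2.52 ms

L = 750 × 8 = 6000 bits.
Transmission delay = L/R = 6000 / 2400000 = 2.5 ms.
Propagation delay = d/s = 3760 m / 180000000 m/s = 0.0208889 ms.
Total = 2.52 ms.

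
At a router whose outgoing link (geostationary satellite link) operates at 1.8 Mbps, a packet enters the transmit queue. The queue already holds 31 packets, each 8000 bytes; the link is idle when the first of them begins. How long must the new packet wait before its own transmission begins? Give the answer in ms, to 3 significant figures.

Each queued packet: L/R = 64000/1800000 = 35.5556 ms.
31 queued → 1102.22 ms.
Queuing delay = 1100 ms.

1100 ms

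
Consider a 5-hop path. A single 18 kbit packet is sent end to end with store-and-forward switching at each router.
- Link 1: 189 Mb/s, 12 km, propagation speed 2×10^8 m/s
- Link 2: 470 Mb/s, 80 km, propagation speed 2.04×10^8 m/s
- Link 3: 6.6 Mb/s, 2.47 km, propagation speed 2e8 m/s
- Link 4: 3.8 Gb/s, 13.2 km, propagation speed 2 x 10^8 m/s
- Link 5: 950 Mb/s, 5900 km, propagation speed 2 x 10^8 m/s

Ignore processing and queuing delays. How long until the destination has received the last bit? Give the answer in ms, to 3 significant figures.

L = 18000 bits.
Transmission delays (L/R per hop): 0.0952381, 0.0382979, 2.72727, 0.00473684, 0.0189474 ms; sum = 2.88449 ms.
Propagation delays (d/s per hop): 0.06, 0.392157, 0.01235, 0.066, 29.5 ms; sum = 30.0305 ms.
End-to-end = 32.9 ms.

32.9 ms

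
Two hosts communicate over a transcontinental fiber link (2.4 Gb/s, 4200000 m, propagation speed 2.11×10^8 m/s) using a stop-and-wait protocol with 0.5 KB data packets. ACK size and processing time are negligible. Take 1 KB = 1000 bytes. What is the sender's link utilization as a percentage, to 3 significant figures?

0.00419 %

t_tx = L/R = 4000/2400000000 = 1.66667e-06 s.
t_prop = 4200000/211000000 = 0.0199052 s; RTT = 0.0398104 s.
Cycle = t_tx + RTT = 0.0398121 s.
Utilization = t_tx / cycle = 1.66667e-06/0.0398121 = 0.00419 %.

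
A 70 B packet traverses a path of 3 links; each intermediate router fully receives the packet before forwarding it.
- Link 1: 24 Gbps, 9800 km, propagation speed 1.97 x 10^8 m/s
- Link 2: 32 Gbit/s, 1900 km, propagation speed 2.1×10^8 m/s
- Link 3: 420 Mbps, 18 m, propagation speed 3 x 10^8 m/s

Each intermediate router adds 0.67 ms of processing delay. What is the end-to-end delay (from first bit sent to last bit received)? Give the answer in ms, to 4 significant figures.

60.14 ms

L = 70 × 8 = 560 bits.
Transmission delays (L/R per hop): 2.33333e-05, 1.75e-05, 0.00133333 ms; sum = 0.00137417 ms.
Propagation delays (d/s per hop): 49.7462, 9.04762, 6e-05 ms; sum = 58.7939 ms.
Processing at 2 router(s): 2 × 0.67 ms = 1.34 ms.
End-to-end = 60.14 ms.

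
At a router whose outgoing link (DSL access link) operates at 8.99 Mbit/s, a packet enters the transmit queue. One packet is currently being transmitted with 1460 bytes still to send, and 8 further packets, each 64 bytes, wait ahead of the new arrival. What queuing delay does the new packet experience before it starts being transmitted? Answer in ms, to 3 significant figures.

Each queued packet: L/R = 512/8990000 = 0.0569522 ms.
8 queued → 0.455617 ms.
Plus remaining 11680 bits of current packet: 1.29922 ms.
Queuing delay = 1.75 ms.

1.75 ms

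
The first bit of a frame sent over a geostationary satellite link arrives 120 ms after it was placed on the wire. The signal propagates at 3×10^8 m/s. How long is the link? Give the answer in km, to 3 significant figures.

d = s × t_prop = 300000000 × 0.12 = 36000 km.

36000 km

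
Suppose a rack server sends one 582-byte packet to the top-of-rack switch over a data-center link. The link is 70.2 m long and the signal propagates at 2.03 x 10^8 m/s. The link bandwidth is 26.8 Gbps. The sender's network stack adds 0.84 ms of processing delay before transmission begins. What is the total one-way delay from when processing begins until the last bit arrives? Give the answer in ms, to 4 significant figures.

0.8405 ms

L = 582 × 8 = 4656 bits.
Transmission delay = L/R = 4656 / 26800000000 = 0.000173731 ms.
Propagation delay = d/s = 70.2 m / 2.03e+08 m/s = 0.000345813 ms.
Plus processing delay 0.84 ms = 0.84 ms.
Total = 0.8405 ms.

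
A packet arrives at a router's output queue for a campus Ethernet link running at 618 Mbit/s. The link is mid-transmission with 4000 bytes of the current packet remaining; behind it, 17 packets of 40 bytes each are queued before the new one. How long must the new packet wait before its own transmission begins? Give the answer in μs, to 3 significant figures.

Each queued packet: L/R = 320/618000000 = 0.517799 μs.
17 queued → 8.80259 μs.
Plus remaining 32000 bits of current packet: 51.7799 μs.
Queuing delay = 60.6 μs.

60.6 μs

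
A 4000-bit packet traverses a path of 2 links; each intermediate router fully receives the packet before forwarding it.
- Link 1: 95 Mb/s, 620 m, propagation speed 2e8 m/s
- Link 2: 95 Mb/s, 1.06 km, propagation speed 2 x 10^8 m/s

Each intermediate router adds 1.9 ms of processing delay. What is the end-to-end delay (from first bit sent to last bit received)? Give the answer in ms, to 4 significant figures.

1.993 ms

Transmission delay per hop = L/R = 4000/95000000 = 0.0421053 ms; 2 hops → 0.0842105 ms.
Propagation delays (d/s per hop): 0.0031, 0.0053 ms; sum = 0.0084 ms.
Processing at 1 router(s): 1 × 1.9 ms = 1.9 ms.
End-to-end = 1.993 ms.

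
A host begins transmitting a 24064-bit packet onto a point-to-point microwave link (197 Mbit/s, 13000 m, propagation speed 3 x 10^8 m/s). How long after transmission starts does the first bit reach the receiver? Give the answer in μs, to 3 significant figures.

First bit experiences only propagation delay: d/s = 13000/300000000 = 43.3 μs.

43.3 μs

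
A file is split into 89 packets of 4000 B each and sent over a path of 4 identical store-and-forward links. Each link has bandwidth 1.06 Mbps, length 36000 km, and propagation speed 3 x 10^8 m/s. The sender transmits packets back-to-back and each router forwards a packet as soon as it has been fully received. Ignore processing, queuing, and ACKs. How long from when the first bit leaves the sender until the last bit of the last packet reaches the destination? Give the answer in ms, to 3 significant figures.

Per-hop transmission t_tx = L/R = 32000/1060000 = 30.1887 ms.
Per-hop propagation t_prop = 36000000/300000000 = 120 ms.
Pipeline fill: first packet needs 4·t_tx to clear all hops; remaining 88 packets each add one t_tx.
Total = (4+89-1)·t_tx + 4·t_prop = 92·30.1887 + 4·120 = 3260 ms.

3260 ms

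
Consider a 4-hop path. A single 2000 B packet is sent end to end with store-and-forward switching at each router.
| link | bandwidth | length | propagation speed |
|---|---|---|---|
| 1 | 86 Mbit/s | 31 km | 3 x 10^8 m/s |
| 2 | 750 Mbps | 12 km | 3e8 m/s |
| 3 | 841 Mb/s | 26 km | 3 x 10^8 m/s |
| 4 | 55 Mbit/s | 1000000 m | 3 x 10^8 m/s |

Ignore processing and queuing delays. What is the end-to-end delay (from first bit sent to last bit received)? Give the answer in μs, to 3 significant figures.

L = 2000 × 8 = 16000 bits.
Transmission delays (L/R per hop): 186.047, 21.3333, 19.025, 290.909 μs; sum = 517.314 μs.
Propagation delays (d/s per hop): 103.333, 40, 86.6667, 3333.33 μs; sum = 3563.33 μs.
End-to-end = 4080 μs.

4080 μs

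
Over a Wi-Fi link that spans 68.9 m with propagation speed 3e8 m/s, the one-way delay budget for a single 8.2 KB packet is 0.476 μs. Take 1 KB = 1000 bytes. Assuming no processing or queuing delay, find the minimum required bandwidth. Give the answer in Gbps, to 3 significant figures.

266 Gbps

L = 65600 bits.
Propagation delay = 68.9 / 300000000 = 0.229667 μs.
Transmission budget = 0.476 − 0.229667 = 0.246333 μs.
R ≥ L / t_tx = 65600 bits / 2.46333e-07 s = 266 Gbps.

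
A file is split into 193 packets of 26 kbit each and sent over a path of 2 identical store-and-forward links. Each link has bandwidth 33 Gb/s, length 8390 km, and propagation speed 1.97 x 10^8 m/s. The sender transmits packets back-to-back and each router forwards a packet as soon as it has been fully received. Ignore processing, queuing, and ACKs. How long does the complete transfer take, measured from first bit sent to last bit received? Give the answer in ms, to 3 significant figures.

Per-hop transmission t_tx = L/R = 26000/33000000000 = 0.000787879 ms.
Per-hop propagation t_prop = 8390000/197000000 = 42.5888 ms.
Pipeline fill: first packet needs 2·t_tx to clear all hops; remaining 192 packets each add one t_tx.
Total = (2+193-1)·t_tx + 2·t_prop = 194·0.000787879 + 2·42.5888 = 85.3 ms.

85.3 ms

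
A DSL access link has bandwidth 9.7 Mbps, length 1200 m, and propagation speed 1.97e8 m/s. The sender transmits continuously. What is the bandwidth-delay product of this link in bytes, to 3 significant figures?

Propagation delay = 1200 / 197000000 = 6.09137e-06 s.
BDP = R × t_prop = 9700000 × 6.09137e-06 = 59.0863 bits.
In bytes: 59.0863/8 = 7.39 bytes.

7.39 bytes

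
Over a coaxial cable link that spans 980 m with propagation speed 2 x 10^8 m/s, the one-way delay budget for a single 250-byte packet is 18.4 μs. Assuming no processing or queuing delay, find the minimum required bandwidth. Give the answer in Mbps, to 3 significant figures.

148 Mbps

L = 2000 bits.
Propagation delay = 980 / 200000000 = 4.9 μs.
Transmission budget = 18.4 − 4.9 = 13.5 μs.
R ≥ L / t_tx = 2000 bits / 1.35e-05 s = 148 Mbps.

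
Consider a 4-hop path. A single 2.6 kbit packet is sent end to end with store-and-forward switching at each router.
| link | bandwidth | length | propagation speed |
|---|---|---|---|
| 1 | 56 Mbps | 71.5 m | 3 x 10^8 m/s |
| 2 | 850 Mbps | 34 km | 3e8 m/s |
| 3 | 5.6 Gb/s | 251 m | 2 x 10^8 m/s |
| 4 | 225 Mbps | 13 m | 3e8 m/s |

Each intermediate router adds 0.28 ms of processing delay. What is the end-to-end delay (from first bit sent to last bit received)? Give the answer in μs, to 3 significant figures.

1020 μs

L = 2600 bits.
Transmission delays (L/R per hop): 46.4286, 3.05882, 0.464286, 11.5556 μs; sum = 61.5072 μs.
Propagation delays (d/s per hop): 0.238333, 113.333, 1.255, 0.0433333 μs; sum = 114.87 μs.
Processing at 3 router(s): 3 × 0.28 ms = 840 μs.
End-to-end = 1020 μs.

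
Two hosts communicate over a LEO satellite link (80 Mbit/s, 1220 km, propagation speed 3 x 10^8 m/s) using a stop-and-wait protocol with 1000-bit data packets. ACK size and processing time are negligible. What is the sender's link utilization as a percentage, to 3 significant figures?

t_tx = L/R = 1000/80000000 = 1.25e-05 s.
t_prop = 1220000/300000000 = 0.00406667 s; RTT = 0.00813333 s.
Cycle = t_tx + RTT = 0.00814583 s.
Utilization = t_tx / cycle = 1.25e-05/0.00814583 = 0.153 %.

0.153 %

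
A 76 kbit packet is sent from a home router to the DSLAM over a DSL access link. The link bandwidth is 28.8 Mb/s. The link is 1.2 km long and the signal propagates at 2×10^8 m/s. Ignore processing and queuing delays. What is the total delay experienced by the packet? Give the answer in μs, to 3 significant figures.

2640 μs

L = 76000 bits.
Transmission delay = L/R = 76000 / 28800000 = 2638.89 μs.
Propagation delay = d/s = 1200 m / 200000000 m/s = 6 μs.
Total = 2640 μs.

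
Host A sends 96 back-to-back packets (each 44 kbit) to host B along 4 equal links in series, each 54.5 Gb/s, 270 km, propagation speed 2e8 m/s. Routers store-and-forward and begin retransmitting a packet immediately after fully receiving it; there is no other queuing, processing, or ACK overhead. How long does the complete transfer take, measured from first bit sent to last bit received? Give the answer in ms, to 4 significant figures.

Per-hop transmission t_tx = L/R = 44000/54500000000 = 0.000807339 ms.
Per-hop propagation t_prop = 270000/200000000 = 1.35 ms.
Pipeline fill: first packet needs 4·t_tx to clear all hops; remaining 95 packets each add one t_tx.
Total = (4+96-1)·t_tx + 4·t_prop = 99·0.000807339 + 4·1.35 = 5.480 ms.

5.480 ms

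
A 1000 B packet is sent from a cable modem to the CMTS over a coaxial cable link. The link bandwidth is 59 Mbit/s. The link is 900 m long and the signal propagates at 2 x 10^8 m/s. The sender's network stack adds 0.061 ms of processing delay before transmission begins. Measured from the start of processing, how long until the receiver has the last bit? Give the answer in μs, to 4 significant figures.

L = 1000 × 8 = 8000 bits.
Transmission delay = L/R = 8000 / 59000000 = 135.593 μs.
Propagation delay = d/s = 900 m / 200000000 m/s = 4.5 μs.
Plus processing delay 0.061 ms = 61 μs.
Total = 201.1 μs.

201.1 μs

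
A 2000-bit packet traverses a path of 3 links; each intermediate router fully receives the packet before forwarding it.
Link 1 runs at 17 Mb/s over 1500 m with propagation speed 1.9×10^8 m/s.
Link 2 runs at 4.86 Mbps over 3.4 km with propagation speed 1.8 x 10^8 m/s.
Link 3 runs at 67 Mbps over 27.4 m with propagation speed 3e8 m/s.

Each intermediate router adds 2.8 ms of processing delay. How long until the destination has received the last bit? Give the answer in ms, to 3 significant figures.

6.19 ms

Transmission delays (L/R per hop): 0.117647, 0.411523, 0.0298507 ms; sum = 0.55902 ms.
Propagation delays (d/s per hop): 0.00789474, 0.0188889, 9.13333e-05 ms; sum = 0.026875 ms.
Processing at 2 router(s): 2 × 2.8 ms = 5.6 ms.
End-to-end = 6.19 ms.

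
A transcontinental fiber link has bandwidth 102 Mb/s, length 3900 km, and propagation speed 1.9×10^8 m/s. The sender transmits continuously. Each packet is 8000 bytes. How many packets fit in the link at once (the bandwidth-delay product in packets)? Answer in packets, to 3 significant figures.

Propagation delay = 3900000 / 190000000 = 0.0205263 s.
BDP = R × t_prop = 102000000 × 0.0205263 = 2093680 bits.
In packets of 64000 bits: 32.7 packets.

32.7 packets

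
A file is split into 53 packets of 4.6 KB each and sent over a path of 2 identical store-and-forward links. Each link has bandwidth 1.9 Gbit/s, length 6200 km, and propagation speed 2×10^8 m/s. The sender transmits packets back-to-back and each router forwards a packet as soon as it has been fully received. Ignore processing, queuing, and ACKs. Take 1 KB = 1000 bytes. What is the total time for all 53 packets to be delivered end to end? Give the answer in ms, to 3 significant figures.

Per-hop transmission t_tx = L/R = 36800/1900000000 = 0.0193684 ms.
Per-hop propagation t_prop = 6200000/200000000 = 31 ms.
Pipeline fill: first packet needs 2·t_tx to clear all hops; remaining 52 packets each add one t_tx.
Total = (2+53-1)·t_tx + 2·t_prop = 54·0.0193684 + 2·31 = 63.0 ms.

63.0 ms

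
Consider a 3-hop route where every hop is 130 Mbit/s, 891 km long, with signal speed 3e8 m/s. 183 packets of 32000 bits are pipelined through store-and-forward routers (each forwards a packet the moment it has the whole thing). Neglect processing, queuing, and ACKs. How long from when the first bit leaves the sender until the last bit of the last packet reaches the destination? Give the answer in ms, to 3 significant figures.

54.4 ms

Per-hop transmission t_tx = L/R = 32000/130000000 = 0.246154 ms.
Per-hop propagation t_prop = 891000/300000000 = 2.97 ms.
Pipeline fill: first packet needs 3·t_tx to clear all hops; remaining 182 packets each add one t_tx.
Total = (3+183-1)·t_tx + 3·t_prop = 185·0.246154 + 3·2.97 = 54.4 ms.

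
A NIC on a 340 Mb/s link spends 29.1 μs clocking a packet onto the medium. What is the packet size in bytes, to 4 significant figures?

1237 bytes

L = R × t_tx = 340000000 b/s × 2.91e-05 s = 9894 bits.
In bytes: 9894 / 8 = 1237 bytes.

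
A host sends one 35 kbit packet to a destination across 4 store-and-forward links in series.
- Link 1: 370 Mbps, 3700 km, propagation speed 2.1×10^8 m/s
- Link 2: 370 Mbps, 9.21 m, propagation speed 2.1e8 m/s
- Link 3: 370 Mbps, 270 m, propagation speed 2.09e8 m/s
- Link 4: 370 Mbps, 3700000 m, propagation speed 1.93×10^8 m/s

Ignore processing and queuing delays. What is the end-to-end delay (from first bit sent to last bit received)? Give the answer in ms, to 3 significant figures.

37.2 ms

L = 35000 bits.
Transmission delay per hop = L/R = 35000/370000000 = 0.0945946 ms; 4 hops → 0.378378 ms.
Propagation delays (d/s per hop): 17.619, 4.38571e-05, 0.00129187, 19.171 ms; sum = 36.7914 ms.
End-to-end = 37.2 ms.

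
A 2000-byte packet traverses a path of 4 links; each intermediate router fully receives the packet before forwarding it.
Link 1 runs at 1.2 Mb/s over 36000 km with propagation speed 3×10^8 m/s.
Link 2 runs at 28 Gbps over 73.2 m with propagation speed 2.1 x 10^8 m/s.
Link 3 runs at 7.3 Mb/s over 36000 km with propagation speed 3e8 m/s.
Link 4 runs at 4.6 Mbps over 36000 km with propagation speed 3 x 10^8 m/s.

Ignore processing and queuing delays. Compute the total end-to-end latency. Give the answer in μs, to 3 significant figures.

L = 2000 × 8 = 16000 bits.
Transmission delays (L/R per hop): 13333.3, 0.571429, 2191.78, 3478.26 μs; sum = 19003.9 μs.
Propagation delays (d/s per hop): 120000, 0.348571, 120000, 120000 μs; sum = 360000 μs.
End-to-end = 379000 μs.

379000 μs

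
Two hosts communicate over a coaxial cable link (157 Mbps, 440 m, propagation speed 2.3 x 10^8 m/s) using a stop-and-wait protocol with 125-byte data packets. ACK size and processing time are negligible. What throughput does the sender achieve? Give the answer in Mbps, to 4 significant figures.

98.08 Mbps

t_tx = L/R = 1000/157000000 = 6.36943e-06 s.
t_prop = 440/2.3e+08 = 1.91304e-06 s; RTT = 3.82609e-06 s.
Cycle = t_tx + RTT = 1.01955e-05 s.
Throughput = L / cycle = 1000 / 1.01955e-05 = 98.08 Mbps.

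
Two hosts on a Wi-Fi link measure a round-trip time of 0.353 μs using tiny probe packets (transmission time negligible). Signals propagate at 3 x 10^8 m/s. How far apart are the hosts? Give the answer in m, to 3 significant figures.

One-way propagation = RTT/2 = 0.1765 μs.
d = s × t = 300000000 × 1.765e-07 = 53.0 m.

53.0 m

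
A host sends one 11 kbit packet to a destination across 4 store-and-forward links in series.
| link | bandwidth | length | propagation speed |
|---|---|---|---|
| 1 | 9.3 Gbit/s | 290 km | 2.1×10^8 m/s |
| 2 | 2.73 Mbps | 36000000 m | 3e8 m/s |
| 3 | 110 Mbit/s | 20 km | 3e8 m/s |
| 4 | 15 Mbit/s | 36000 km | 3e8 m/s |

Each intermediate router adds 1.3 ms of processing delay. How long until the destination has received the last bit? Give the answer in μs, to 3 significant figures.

250000 μs

L = 11000 bits.
Transmission delays (L/R per hop): 1.1828, 4029.3, 100, 733.333 μs; sum = 4863.82 μs.
Propagation delays (d/s per hop): 1380.95, 120000, 66.6667, 120000 μs; sum = 241448 μs.
Processing at 3 router(s): 3 × 1.3 ms = 3900 μs.
End-to-end = 250000 μs.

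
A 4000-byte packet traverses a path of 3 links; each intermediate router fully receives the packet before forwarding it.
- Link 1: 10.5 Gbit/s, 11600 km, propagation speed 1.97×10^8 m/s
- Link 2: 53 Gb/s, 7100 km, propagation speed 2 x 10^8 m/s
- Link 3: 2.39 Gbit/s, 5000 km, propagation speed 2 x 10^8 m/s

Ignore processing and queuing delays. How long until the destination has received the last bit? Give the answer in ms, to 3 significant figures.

119 ms

L = 4000 × 8 = 32000 bits.
Transmission delays (L/R per hop): 0.00304762, 0.000603774, 0.0133891 ms; sum = 0.0170405 ms.
Propagation delays (d/s per hop): 58.8832, 35.5, 25 ms; sum = 119.383 ms.
End-to-end = 119 ms.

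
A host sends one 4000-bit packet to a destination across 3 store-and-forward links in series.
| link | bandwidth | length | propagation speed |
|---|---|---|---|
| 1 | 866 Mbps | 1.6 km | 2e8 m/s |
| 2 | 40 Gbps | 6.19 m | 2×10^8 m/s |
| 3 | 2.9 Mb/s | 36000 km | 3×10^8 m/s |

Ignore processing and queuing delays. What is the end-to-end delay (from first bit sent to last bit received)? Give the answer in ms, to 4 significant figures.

Transmission delays (L/R per hop): 0.00461894, 0.0001, 1.37931 ms; sum = 1.38403 ms.
Propagation delays (d/s per hop): 0.008, 3.095e-05, 120 ms; sum = 120.008 ms.
End-to-end = 121.4 ms.

121.4 ms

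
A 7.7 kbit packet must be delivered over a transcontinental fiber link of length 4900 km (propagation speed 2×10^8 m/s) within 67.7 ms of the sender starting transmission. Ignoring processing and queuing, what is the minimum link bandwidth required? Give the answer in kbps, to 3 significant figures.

Propagation delay = 4900000 / 200000000 = 24.5 ms.
Transmission budget = 67.7 − 24.5 = 43.2 ms.
R ≥ L / t_tx = 7700 bits / 0.0432 s = 178 kbps.

178 kbps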